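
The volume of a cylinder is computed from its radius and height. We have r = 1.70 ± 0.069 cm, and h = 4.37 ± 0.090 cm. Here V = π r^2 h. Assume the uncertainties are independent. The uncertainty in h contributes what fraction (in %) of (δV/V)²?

6.05%

(δV/V)² = (2·δr/r)² + (1·δh/h)²
  r term: (2×0.0406)² = 0.00659
  h term: (1×0.0206)² = 0.000424
Total = 0.00701. Share from h = 0.000424/0.00701 = 0.0605.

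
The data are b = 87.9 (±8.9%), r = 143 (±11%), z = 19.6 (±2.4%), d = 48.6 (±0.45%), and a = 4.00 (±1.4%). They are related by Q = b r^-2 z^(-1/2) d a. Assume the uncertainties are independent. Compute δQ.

0.0449

Products/powers → add relative errors in quadrature, weighted by exponent:
  (1·δb/b)² = (1×0.0890)² = 0.00792;  (-2·δr/r)² = (-2×0.110)² = 0.0484;  (−½·δz/z)² = (-0.5×0.0240)² = 0.000144;  (1·δd/d)² = (1×0.00450)² = 2.03e-05;  (1·δa/a)² = (1×0.0140)² = 0.000196
δQ/Q = √(0.0567) = 0.238
Q = 0.189, so δQ = 0.238 × 0.189 = 0.0449.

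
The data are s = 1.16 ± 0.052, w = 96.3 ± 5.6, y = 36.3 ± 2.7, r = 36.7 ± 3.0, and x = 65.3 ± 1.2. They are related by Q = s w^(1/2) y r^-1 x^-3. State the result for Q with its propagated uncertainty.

(4.04 ± 0.544) × 10^-5

Since Q is a product/quotient, work with relative uncertainties:
  (1·δs/s)² = (1×0.0448)² = 0.00201;  (½·δw/w)² = (0.5×0.0582)² = 0.000845;  (1·δy/y)² = (1×0.0744)² = 0.00553;  (-1·δr/r)² = (-1×0.0817)² = 0.00668;  (-3·δx/x)² = (-3×0.0184)² = 0.00304
δQ/Q = √(0.0181) = 0.135
Q = 4.04e-05, so δQ = 0.135 × 4.04e-05 = 5.44e-06.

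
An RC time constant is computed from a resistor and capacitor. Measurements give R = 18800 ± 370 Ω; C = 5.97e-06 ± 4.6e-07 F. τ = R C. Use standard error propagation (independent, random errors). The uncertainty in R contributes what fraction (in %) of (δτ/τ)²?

(δτ/τ)² = (1·δR/R)² + (1·δC/C)²
  R term: (1×0.0197)² = 0.000387
  C term: (1×0.0771)² = 0.00594
Total = 0.00632. Share from R = 0.000387/0.00632 = 0.0612.

6.12%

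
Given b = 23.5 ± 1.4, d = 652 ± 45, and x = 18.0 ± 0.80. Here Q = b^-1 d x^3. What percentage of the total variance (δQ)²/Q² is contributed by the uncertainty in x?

(δQ/Q)² = (-1·δb/b)² + (1·δd/d)² + (3·δx/x)²
  b term: (-1×0.0596)² = 0.00355
  d term: (1×0.0690)² = 0.00476
  x term: (3×0.0444)² = 0.0178
Total = 0.0261. Share from x = 0.0178/0.0261 = 0.681.

68.1%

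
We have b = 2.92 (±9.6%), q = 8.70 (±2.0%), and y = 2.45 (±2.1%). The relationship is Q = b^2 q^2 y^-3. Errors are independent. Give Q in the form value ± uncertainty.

43.9 ± 9.04

Q is a product of powers, so relative uncertainties combine in quadrature:
  (2·δb/b)² = (2×0.0960)² = 0.0369;  (2·δq/q)² = (2×0.0200)² = 0.00160;  (-3·δy/y)² = (-3×0.0210)² = 0.00397
δQ/Q = √(0.0424) = 0.206
Q = 43.9, so δQ = 0.206 × 43.9 = 9.04.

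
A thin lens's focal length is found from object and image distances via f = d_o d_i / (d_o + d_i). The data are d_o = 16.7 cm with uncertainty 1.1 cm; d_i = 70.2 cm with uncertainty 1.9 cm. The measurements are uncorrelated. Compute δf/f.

0.0535

∂f/∂d_o = (d_i/(d_o+d_i))² = 0.653;  ∂f/∂d_i = (d_o/(d_o+d_i))² = 0.0369
δf = √((∂f/∂d_o · δd_o)² + (∂f/∂d_i · δd_i)²) = √(0.515 + 0.00492) = 0.721 cm
f = 13.5 cm, so δf/f = 0.721/13.5 = 0.0535.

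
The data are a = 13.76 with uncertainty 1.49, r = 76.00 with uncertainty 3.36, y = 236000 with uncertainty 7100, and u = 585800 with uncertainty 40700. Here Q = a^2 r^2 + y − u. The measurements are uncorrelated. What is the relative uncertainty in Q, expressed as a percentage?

34.8%

Let p = a^2·r^2 = 1.094e+06. δp/p = √((2·δa/a)² + (2·δr/r)²) = √(0.0469 + 0.00782) = 0.234, so δp = 2.56e+05.
Q = p + y − u: δQ = √(δp² + δy² + δu²) = √(6.54e+10 + 5.04e+07 + 1.66e+09) = 2.59e+05
Q = 743800, so δQ/Q = 2.59e+05/743800 = 0.348.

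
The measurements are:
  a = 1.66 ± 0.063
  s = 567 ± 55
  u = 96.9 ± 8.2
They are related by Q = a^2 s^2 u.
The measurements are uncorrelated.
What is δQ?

1.93e+07

Q is a product of powers, so relative uncertainties combine in quadrature:
  (2·δa/a)² = (2×0.0380)² = 0.00576;  (2·δs/s)² = (2×0.0970)² = 0.0376;  (1·δu/u)² = (1×0.0846)² = 0.00716
δQ/Q = √(0.0506) = 0.225
Q = 8.58e+07, so δQ = 0.225 × 8.58e+07 = 1.93e+07.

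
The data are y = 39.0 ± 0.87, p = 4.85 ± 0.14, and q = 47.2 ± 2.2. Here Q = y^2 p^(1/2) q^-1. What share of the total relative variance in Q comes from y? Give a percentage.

(δQ/Q)² = (2·δy/y)² + (½·δp/p)² + (-1·δq/q)²
  y term: (2×0.0223)² = 0.00199
  p term: (0.5×0.0289)² = 0.000208
  q term: (-1×0.0466)² = 0.00217
Total = 0.00437. Share from y = 0.00199/0.00437 = 0.455.

45.5%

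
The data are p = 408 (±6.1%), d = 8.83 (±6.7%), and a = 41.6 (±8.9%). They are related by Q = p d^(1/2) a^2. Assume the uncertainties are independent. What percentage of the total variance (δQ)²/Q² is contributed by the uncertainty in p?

10.2%

(δQ/Q)² = (1·δp/p)² + (½·δd/d)² + (2·δa/a)²
  p term: (1×0.0610)² = 0.00372
  d term: (0.5×0.0670)² = 0.00112
  a term: (2×0.0890)² = 0.0317
Total = 0.0365. Share from p = 0.00372/0.0365 = 0.102.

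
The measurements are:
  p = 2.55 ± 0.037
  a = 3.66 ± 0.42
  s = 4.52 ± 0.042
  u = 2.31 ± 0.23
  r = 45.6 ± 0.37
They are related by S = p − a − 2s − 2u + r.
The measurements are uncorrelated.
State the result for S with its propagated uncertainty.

30.8 ± 0.730

S is a linear combination, so absolute uncertainties add in quadrature:
  (δp)² = 0.00137;  (δa)² = 0.176;  (2·δs)² = 0.00706;  (2·δu)² = 0.212;  (δr)² = 0.137
δS = √(0.533) = 0.730
S = 30.8.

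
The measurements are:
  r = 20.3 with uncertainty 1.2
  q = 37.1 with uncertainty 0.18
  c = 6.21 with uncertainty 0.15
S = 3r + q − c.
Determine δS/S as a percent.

3.93%

Absolute uncertainties add in quadrature for a linear combination:
  (3·δr)² = 13.0;  (δq)² = 0.0324;  (δc)² = 0.0225
δS = √(13.0) = 3.61
S = 91.8, so δS/S = 3.61/91.8 = 0.0393.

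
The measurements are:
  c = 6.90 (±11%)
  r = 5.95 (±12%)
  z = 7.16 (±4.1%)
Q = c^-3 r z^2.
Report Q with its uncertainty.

0.929 ± 0.335

Relative error in a monomial: (δQ/Q)² = Σ (nᵢ · δxᵢ/xᵢ)².
  (-3·δc/c)² = (-3×0.110)² = 0.109;  (1·δr/r)² = (1×0.120)² = 0.0144;  (2·δz/z)² = (2×0.0410)² = 0.00672
δQ/Q = √(0.130) = 0.361
Q = 0.929, so δQ = 0.361 × 0.929 = 0.335.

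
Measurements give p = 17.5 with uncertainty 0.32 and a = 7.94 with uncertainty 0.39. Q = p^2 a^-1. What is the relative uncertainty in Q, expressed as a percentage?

Relative error in a monomial: (δQ/Q)² = Σ (nᵢ · δxᵢ/xᵢ)².
  (2·δp/p)² = (2×0.0183)² = 0.00134;  (-1·δa/a)² = (-1×0.0491)² = 0.00241
δQ/Q = √(0.00375) = 0.0612

6.12%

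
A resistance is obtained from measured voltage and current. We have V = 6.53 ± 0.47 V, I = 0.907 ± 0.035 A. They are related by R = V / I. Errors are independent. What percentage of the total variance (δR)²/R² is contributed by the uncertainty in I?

(δR/R)² = (1·δV/V)² + (-1·δI/I)²
  V term: (1×0.0720)² = 0.00518
  I term: (-1×0.0386)² = 0.00149
Total = 0.00667. Share from I = 0.00149/0.00667 = 0.223.

22.3%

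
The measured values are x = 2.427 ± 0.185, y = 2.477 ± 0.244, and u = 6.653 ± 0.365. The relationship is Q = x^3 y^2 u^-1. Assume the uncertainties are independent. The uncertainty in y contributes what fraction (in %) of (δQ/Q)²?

41.2%

(δQ/Q)² = (3·δx/x)² + (2·δy/y)² + (-1·δu/u)²
  x term: (3×0.0762)² = 0.0523
  y term: (2×0.0985)² = 0.0388
  u term: (-1×0.0549)² = 0.00301
Total = 0.0941. Share from y = 0.0388/0.0941 = 0.412.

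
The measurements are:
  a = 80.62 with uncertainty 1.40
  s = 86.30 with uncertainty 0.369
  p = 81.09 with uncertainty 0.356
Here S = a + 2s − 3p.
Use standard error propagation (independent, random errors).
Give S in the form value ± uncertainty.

9.950 ± 1.91

Each term contributes (cᵢ δxᵢ)² to (δS)²:
  (δa)² = 1.96;  (2·δs)² = 0.545;  (3·δp)² = 1.14
δS = √(3.65) = 1.91
S = 9.950.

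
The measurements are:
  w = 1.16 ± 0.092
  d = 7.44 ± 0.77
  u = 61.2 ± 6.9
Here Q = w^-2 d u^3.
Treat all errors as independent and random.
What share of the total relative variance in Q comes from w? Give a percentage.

16.7%

(δQ/Q)² = (-2·δw/w)² + (1·δd/d)² + (3·δu/u)²
  w term: (-2×0.0793)² = 0.0252
  d term: (1×0.103)² = 0.0107
  u term: (3×0.113)² = 0.114
Total = 0.150. Share from w = 0.0252/0.150 = 0.167.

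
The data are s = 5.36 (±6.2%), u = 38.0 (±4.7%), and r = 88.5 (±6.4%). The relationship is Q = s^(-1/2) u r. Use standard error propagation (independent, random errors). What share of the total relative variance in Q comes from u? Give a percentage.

30.4%

(δQ/Q)² = (−½·δs/s)² + (1·δu/u)² + (1·δr/r)²
  s term: (-0.5×0.0620)² = 0.000961
  u term: (1×0.0470)² = 0.00221
  r term: (1×0.0640)² = 0.00410
Total = 0.00727. Share from u = 0.00221/0.00727 = 0.304.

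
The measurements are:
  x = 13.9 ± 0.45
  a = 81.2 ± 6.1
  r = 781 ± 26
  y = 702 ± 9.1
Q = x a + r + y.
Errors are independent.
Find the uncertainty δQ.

Let p = x·a = 1130. δp/p = √((1·δx/x)² + (1·δa/a)²) = √(0.00105 + 0.00564) = 0.0818, so δp = 92.3.
Q = p + r + y: δQ = √(δp² + δr² + δy²) = √(8520 + 676 + 82.8) = 96.4

96.4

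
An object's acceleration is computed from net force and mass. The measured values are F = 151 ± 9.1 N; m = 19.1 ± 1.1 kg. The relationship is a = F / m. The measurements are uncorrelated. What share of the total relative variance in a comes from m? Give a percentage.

(δa/a)² = (1·δF/F)² + (-1·δm/m)²
  F term: (1×0.0603)² = 0.00363
  m term: (-1×0.0576)² = 0.00332
Total = 0.00695. Share from m = 0.00332/0.00695 = 0.477.

47.7%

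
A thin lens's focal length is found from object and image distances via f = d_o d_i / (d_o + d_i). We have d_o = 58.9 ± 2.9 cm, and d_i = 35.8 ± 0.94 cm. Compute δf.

∂f/∂d_o = (d_i/(d_o+d_i))² = 0.143;  ∂f/∂d_i = (d_o/(d_o+d_i))² = 0.387
δf = √((∂f/∂d_o · δd_o)² + (∂f/∂d_i · δd_i)²) = √(0.172 + 0.132) = 0.551 cm

0.551 cm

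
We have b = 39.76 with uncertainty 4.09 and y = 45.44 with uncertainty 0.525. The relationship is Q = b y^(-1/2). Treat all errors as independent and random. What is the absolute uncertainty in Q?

Products/powers → add relative errors in quadrature, weighted by exponent:
  (1·δb/b)² = (1×0.103)² = 0.0106;  (−½·δy/y)² = (-0.5×0.0116)² = 3.34e-05
δQ/Q = √(0.0106) = 0.103
Q = 5.898, so δQ = 0.103 × 5.898 = 0.608.

0.608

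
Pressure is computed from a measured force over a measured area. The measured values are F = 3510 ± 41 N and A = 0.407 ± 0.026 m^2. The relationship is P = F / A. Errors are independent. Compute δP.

Since P is a product/quotient, work with relative uncertainties:
  (1·δF/F)² = (1×0.0117)² = 0.000136;  (-1·δA/A)² = (-1×0.0639)² = 0.00408
δP/P = √(0.00422) = 0.0649
P = 8620 Pa, so δP = 0.0649 × 8620 = 560 Pa.

560 Pa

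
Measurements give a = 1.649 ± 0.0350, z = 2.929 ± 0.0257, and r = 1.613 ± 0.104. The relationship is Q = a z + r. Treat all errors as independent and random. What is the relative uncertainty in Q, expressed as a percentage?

Let p = a·z = 4.830. δp/p = √((1·δa/a)² + (1·δz/z)²) = √(0.000450 + 7.7e-05) = 0.0230, so δp = 0.111.
Q = p + r: δQ = √(δp² + δr²) = √(0.0123 + 0.0108) = 0.152
Q = 6.443, so δQ/Q = 0.152/6.443 = 0.0236.

2.36%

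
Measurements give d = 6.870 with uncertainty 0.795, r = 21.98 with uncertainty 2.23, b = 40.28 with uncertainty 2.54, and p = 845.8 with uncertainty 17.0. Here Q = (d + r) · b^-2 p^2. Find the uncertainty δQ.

1980

Let u = d + r = 28.85. δu = √(δd² + δr²) = √(0.632 + 4.97) = 2.37, so δu/u = 0.0821.
Q is then a monomial in u, b, p:
δQ/Q = √((δu/u)² + (-2·δb/b)² + (2·δp/p)²) = √(0.00673 + 0.0159 + 0.00162) = 0.156
Q = 12720, so δQ = 0.156 × 12720 = 1980.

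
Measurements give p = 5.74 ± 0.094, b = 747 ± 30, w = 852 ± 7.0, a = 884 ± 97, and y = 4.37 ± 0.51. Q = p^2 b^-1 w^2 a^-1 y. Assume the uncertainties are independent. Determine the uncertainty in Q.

Each factor contributes (exponent × relative error)² to (δQ/Q)²:
  (2·δp/p)² = (2×0.0164)² = 0.00107;  (-1·δb/b)² = (-1×0.0402)² = 0.00161;  (2·δw/w)² = (2×0.00822)² = 0.000270;  (-1·δa/a)² = (-1×0.110)² = 0.0120;  (1·δy/y)² = (1×0.117)² = 0.0136
δQ/Q = √(0.0286) = 0.169
Q = 158, so δQ = 0.169 × 158 = 26.8.

26.8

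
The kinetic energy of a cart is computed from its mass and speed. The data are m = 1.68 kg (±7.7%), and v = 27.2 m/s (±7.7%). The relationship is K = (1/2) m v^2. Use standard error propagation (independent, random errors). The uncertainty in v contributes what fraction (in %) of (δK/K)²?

80.0%

(δK/K)² = (1·δm/m)² + (2·δv/v)²
  m term: (1×0.0770)² = 0.00593
  v term: (2×0.0770)² = 0.0237
Total = 0.0296. Share from v = 0.0237/0.0296 = 0.800.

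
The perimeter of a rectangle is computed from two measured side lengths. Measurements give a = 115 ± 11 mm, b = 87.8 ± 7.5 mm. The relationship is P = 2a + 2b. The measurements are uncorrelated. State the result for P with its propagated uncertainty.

406 ± 26.6 mm

Each term contributes (cᵢ δxᵢ)² to (δP)²:
  (2·δa)² = 484;  (2·δb)² = 225
δP = √(709) = 26.6 mm
P = 406 mm.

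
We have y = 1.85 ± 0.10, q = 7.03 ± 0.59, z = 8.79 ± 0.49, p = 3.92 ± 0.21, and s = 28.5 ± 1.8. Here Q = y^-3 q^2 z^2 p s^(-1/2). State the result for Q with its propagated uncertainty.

443 ± 118

For a monomial Q ∝ y^-3, q^2, z^2, p, s^(-1/2), fractional errors add in quadrature:
  (-3·δy/y)² = (-3×0.0541)² = 0.0263;  (2·δq/q)² = (2×0.0839)² = 0.0282;  (2·δz/z)² = (2×0.0557)² = 0.0124;  (1·δp/p)² = (1×0.0536)² = 0.00287;  (−½·δs/s)² = (-0.5×0.0632)² = 0.000997
δQ/Q = √(0.0708) = 0.266
Q = 443, so δQ = 0.266 × 443 = 118.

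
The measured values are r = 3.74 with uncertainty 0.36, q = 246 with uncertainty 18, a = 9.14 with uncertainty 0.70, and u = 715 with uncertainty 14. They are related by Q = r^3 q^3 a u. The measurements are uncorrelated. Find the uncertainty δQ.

1.89e+12

Relative error in a monomial: (δQ/Q)² = Σ (nᵢ · δxᵢ/xᵢ)².
  (3·δr/r)² = (3×0.0963)² = 0.0834;  (3·δq/q)² = (3×0.0732)² = 0.0482;  (1·δa/a)² = (1×0.0766)² = 0.00587;  (1·δu/u)² = (1×0.0196)² = 0.000383
δQ/Q = √(0.138) = 0.371
Q = 5.09e+12, so δQ = 0.371 × 5.09e+12 = 1.89e+12.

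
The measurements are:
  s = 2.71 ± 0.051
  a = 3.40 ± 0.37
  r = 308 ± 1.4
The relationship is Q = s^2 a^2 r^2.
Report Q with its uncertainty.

Since Q is a product/quotient, work with relative uncertainties:
  (2·δs/s)² = (2×0.0188)² = 0.00142;  (2·δa/a)² = (2×0.109)² = 0.0474;  (2·δr/r)² = (2×0.00455)² = 8.26e-05
δQ/Q = √(0.0489) = 0.221
Q = 8.05e+06, so δQ = 0.221 × 8.05e+06 = 1.78e+06.

(8.05 ± 1.78) × 10^6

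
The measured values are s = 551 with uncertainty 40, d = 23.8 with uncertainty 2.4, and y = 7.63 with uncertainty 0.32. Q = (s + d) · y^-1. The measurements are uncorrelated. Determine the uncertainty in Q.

6.13

Let u = s + d = 575. δu = √(δs² + δd²) = √(1600 + 5.76) = 40.1, so δu/u = 0.0697.
Q is then a monomial in u, y:
δQ/Q = √((δu/u)² + (-1·δy/y)²) = √(0.00486 + 0.00176) = 0.0814
Q = 75.3, so δQ = 0.0814 × 75.3 = 6.13.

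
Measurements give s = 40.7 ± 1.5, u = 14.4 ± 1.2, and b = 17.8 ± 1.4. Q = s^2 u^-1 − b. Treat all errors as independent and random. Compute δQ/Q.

0.132

Let p = s^2·u^-1 = 115. δp/p = √((2·δs/s)² + (-1·δu/u)²) = √(0.00543 + 0.00694) = 0.111, so δp = 12.8.
Q = p − b: δQ = √(δp² + δb²) = √(164 + 1.96) = 12.9
Q = 97.2, so δQ/Q = 12.9/97.2 = 0.132.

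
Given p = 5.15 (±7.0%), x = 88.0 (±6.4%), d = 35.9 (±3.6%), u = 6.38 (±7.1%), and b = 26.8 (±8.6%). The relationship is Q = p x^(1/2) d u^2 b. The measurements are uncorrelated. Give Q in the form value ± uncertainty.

Since Q is a product/quotient, work with relative uncertainties:
  (1·δp/p)² = (1×0.0700)² = 0.00490;  (½·δx/x)² = (0.5×0.0640)² = 0.00102;  (1·δd/d)² = (1×0.0360)² = 0.00130;  (2·δu/u)² = (2×0.0710)² = 0.0202;  (1·δb/b)² = (1×0.0860)² = 0.00740
δQ/Q = √(0.0348) = 0.186
Q = 1.89e+06, so δQ = 0.186 × 1.89e+06 = 3.53e+05.

(1.89 ± 0.353) × 10^6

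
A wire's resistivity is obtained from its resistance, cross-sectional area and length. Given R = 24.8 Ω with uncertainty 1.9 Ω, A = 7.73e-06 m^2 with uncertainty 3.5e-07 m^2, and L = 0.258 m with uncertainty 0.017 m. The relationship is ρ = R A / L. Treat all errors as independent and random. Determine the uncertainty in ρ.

8.23e-05 Ω·m

Relative error in a monomial: (δρ/ρ)² = Σ (nᵢ · δxᵢ/xᵢ)².
  (1·δR/R)² = (1×0.0766)² = 0.00587;  (1·δA/A)² = (1×0.0453)² = 0.00205;  (-1·δL/L)² = (-1×0.0659)² = 0.00434
δρ/ρ = √(0.0123) = 0.111
ρ = 0.000743 Ω·m, so δρ = 0.111 × 0.000743 = 8.23e-05 Ω·m.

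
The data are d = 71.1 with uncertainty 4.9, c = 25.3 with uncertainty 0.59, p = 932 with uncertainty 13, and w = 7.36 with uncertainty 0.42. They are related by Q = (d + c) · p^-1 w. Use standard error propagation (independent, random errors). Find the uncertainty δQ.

Let u = d + c = 96.4. δu = √(δd² + δc²) = √(24.0 + 0.348) = 4.94, so δu/u = 0.0512.
Q is then a monomial in u, p, w:
δQ/Q = √((δu/u)² + (-1·δp/p)² + (1·δw/w)²) = √(0.00262 + 0.000195 + 0.00326) = 0.0779
Q = 0.761, so δQ = 0.0779 × 0.761 = 0.0593.

0.0593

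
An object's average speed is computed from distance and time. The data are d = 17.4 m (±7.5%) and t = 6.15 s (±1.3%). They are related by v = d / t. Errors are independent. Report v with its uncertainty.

2.83 ± 0.215 m/s

Since v is a product/quotient, work with relative uncertainties:
  (1·δd/d)² = (1×0.0750)² = 0.00562;  (-1·δt/t)² = (-1×0.0130)² = 0.000169
δv/v = √(0.00579) = 0.0761
v = 2.83 m/s, so δv = 0.0761 × 2.83 = 0.215 m/s.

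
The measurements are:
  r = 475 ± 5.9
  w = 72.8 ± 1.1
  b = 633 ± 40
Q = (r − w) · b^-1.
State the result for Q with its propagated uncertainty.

0.635 ± 0.0413

Let u = r − w = 402. δu = √(δr² + δw²) = √(34.8 + 1.21) = 6.00, so δu/u = 0.0149.
Q is then a monomial in u, b:
δQ/Q = √((δu/u)² + (-1·δb/b)²) = √(0.000223 + 0.00399) = 0.0649
Q = 0.635, so δQ = 0.0649 × 0.635 = 0.0413.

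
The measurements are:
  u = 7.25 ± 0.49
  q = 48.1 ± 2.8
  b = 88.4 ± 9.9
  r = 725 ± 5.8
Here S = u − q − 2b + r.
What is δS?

Absolute uncertainties add in quadrature for a linear combination:
  (δu)² = 0.240;  (δq)² = 7.84;  (2·δb)² = 392;  (δr)² = 33.6
δS = √(434) = 20.8

20.8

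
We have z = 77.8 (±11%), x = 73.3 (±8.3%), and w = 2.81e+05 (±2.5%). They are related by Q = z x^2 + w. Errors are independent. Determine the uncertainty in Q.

83500

Let p = z·x^2 = 4.18e+05. δp/p = √((1·δz/z)² + (2·δx/x)²) = √(0.0121 + 0.0276) = 0.199, so δp = 83200.
Q = p + w: δQ = √(δp² + δw²) = √(6.93e+09 + 4.94e+07) = 83500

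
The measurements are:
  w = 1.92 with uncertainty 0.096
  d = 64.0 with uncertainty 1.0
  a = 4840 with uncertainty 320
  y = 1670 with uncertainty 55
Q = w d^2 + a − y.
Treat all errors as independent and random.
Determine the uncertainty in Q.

Let p = w·d^2 = 7860. δp/p = √((1·δw/w)² + (2·δd/d)²) = √(0.00250 + 0.000977) = 0.0590, so δp = 464.
Q = p + a − y: δQ = √(δp² + δa² + δy²) = √(2.15e+05 + 1.02e+05 + 3020) = 566

566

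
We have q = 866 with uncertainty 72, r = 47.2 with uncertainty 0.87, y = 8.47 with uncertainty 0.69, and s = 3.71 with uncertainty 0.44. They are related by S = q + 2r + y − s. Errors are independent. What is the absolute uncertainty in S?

S is a linear combination, so absolute uncertainties add in quadrature:
  (δq)² = 5180;  (2·δr)² = 3.03;  (δy)² = 0.476;  (δs)² = 0.194
δS = √(5190) = 72.0

72.0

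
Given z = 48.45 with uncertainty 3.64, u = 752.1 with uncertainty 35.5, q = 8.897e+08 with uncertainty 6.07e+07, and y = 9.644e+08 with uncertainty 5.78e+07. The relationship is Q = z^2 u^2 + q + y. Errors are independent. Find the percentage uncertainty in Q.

Let p = z^2·u^2 = 1.328e+09. δp/p = √((2·δz/z)² + (2·δu/u)²) = √(0.0226 + 0.00891) = 0.177, so δp = 2.36e+08.
Q = p + q + y: δQ = √(δp² + δq² + δy²) = √(5.55e+16 + 3.68e+15 + 3.34e+15) = 2.5e+08
Q = 3.182e+09, so δQ/Q = 2.5e+08/3.182e+09 = 0.0786.

7.86%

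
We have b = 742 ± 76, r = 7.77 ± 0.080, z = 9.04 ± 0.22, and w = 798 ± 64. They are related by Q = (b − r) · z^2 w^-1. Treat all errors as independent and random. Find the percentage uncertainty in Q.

Let u = b − r = 734. δu = √(δb² + δr²) = √(5780 + 0.00640) = 76.0, so δu/u = 0.104.
Q is then a monomial in u, z, w:
δQ/Q = √((δu/u)² + (2·δz/z)² + (-1·δw/w)²) = √(0.0107 + 0.00237 + 0.00643) = 0.140

14.0%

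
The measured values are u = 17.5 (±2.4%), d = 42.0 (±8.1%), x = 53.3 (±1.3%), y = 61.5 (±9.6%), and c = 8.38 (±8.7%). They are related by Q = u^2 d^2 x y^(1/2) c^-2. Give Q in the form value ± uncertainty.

Each factor contributes (exponent × relative error)² to (δQ/Q)²:
  (2·δu/u)² = (2×0.0240)² = 0.00230;  (2·δd/d)² = (2×0.0810)² = 0.0262;  (1·δx/x)² = (1×0.0130)² = 0.000169;  (½·δy/y)² = (0.5×0.0960)² = 0.00230;  (-2·δc/c)² = (-2×0.0870)² = 0.0303
δQ/Q = √(0.0613) = 0.248
Q = 3.22e+06, so δQ = 0.248 × 3.22e+06 = 7.96e+05.

(3.22 ± 0.796) × 10^6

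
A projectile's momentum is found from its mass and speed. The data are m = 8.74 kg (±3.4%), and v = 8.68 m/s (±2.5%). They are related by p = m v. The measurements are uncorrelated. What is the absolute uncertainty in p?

Since p is a product/quotient, work with relative uncertainties:
  (1·δm/m)² = (1×0.0340)² = 0.00116;  (1·δv/v)² = (1×0.0250)² = 0.000625
δp/p = √(0.00178) = 0.0422
p = 75.9 kg·m/s, so δp = 0.0422 × 75.9 = 3.20 kg·m/s.

3.20 kg·m/s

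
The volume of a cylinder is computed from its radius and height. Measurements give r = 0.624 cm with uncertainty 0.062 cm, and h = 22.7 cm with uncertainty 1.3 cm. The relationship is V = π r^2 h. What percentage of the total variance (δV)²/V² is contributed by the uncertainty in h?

7.67%

(δV/V)² = (2·δr/r)² + (1·δh/h)²
  r term: (2×0.0994)² = 0.0395
  h term: (1×0.0573)² = 0.00328
Total = 0.0428. Share from h = 0.00328/0.0428 = 0.0767.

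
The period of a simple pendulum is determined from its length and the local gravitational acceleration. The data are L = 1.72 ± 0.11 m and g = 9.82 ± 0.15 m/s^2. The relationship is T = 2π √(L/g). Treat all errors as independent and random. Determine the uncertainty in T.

0.0865 s

Each factor contributes (exponent × relative error)² to (δT/T)²:
  (½·δL/L)² = (0.5×0.0640)² = 0.00102;  (−½·δg/g)² = (-0.5×0.0153)² = 5.83e-05
δT/T = √(0.00108) = 0.0329
T = 2.63 s, so δT = 0.0329 × 2.63 = 0.0865 s.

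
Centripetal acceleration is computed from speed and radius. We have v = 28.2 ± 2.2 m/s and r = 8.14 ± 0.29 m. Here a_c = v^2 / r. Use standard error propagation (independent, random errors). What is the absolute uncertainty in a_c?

15.6 m/s^2

Each factor contributes (exponent × relative error)² to (δa_c/a_c)²:
  (2·δv/v)² = (2×0.0780)² = 0.0243;  (-1·δr/r)² = (-1×0.0356)² = 0.00127
δa_c/a_c = √(0.0256) = 0.160
a_c = 97.7 m/s^2, so δa_c = 0.160 × 97.7 = 15.6 m/s^2.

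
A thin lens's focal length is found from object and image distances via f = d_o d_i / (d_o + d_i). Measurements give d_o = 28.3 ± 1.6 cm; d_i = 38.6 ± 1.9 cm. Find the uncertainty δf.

∂f/∂d_o = (d_i/(d_o+d_i))² = 0.333;  ∂f/∂d_i = (d_o/(d_o+d_i))² = 0.179
δf = √((∂f/∂d_o · δd_o)² + (∂f/∂d_i · δd_i)²) = √(0.284 + 0.116) = 0.632 cm

0.632 cm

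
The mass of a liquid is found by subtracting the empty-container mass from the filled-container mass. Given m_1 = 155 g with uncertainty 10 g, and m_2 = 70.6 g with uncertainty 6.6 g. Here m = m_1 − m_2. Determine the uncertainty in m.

For a sum/difference, combine absolute errors in quadrature:
  (δm_1)² = 100;  (δm_2)² = 43.6
δm = √(144) = 12.0 g

12.0 g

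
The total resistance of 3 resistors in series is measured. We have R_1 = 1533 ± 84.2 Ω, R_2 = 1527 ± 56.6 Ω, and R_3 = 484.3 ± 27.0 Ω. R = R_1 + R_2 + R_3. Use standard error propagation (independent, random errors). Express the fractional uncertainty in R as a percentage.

2.96%

For a sum/difference, combine absolute errors in quadrature:
  (δR_1)² = 7090;  (δR_2)² = 3200;  (δR_3)² = 729
δR = √(11000) = 105 Ω
R = 3544 Ω, so δR/R = 105/3544 = 0.0296.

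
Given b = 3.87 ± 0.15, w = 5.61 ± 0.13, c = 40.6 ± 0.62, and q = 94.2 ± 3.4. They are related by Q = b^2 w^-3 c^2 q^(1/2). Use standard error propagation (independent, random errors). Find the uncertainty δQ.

For a monomial Q ∝ b^2, w^-3, c^2, q^(1/2), fractional errors add in quadrature:
  (2·δb/b)² = (2×0.0388)² = 0.00601;  (-3·δw/w)² = (-3×0.0232)² = 0.00483;  (2·δc/c)² = (2×0.0153)² = 0.000933;  (½·δq/q)² = (0.5×0.0361)² = 0.000326
δQ/Q = √(0.0121) = 0.110
Q = 1360, so δQ = 0.110 × 1360 = 149.

149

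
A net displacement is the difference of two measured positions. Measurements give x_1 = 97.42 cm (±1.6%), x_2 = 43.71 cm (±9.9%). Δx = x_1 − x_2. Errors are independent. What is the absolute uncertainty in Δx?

4.60 cm

Each term contributes (cᵢ δxᵢ)² to (δΔx)²:
  (δx_1)² = 2.43;  (δx_2)² = 18.7
δΔx = √(21.2) = 4.60 cm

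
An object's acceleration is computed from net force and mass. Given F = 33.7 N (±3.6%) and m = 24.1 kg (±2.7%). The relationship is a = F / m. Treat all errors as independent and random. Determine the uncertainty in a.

0.0629 m/s^2

For a monomial a ∝ F, m^-1, fractional errors add in quadrature:
  (1·δF/F)² = (1×0.0360)² = 0.00130;  (-1·δm/m)² = (-1×0.0270)² = 0.000729
δa/a = √(0.00203) = 0.0450
a = 1.40 m/s^2, so δa = 0.0450 × 1.40 = 0.0629 m/s^2.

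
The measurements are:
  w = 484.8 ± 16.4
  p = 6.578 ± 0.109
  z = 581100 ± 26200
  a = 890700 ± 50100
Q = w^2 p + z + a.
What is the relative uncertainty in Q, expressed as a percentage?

4.03%

Let h = w^2·p = 1.546e+06. δh/h = √((2·δw/w)² + (1·δp/p)²) = √(0.00458 + 0.000275) = 0.0697, so δh = 1.08e+05.
Q = h + z + a: δQ = √(δh² + δz² + δa²) = √(1.16e+10 + 6.86e+08 + 2.51e+09) = 1.22e+05
Q = 3.018e+06, so δQ/Q = 1.22e+05/3.018e+06 = 0.0403.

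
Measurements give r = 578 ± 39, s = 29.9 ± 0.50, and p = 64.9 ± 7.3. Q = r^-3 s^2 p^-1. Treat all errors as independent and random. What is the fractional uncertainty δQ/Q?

Each factor contributes (exponent × relative error)² to (δQ/Q)²:
  (-3·δr/r)² = (-3×0.0675)² = 0.0410;  (2·δs/s)² = (2×0.0167)² = 0.00112;  (-1·δp/p)² = (-1×0.112)² = 0.0127
δQ/Q = √(0.0547) = 0.234

0.234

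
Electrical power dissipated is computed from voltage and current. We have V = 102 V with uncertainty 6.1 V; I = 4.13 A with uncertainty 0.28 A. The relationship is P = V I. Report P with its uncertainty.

Each factor contributes (exponent × relative error)² to (δP/P)²:
  (1·δV/V)² = (1×0.0598)² = 0.00358;  (1·δI/I)² = (1×0.0678)² = 0.00460
δP/P = √(0.00817) = 0.0904
P = 421 W, so δP = 0.0904 × 421 = 38.1 W.

421 ± 38.1 W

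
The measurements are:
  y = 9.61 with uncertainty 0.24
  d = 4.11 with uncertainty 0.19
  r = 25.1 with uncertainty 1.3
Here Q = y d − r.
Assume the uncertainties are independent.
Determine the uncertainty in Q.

Let p = y·d = 39.5. δp/p = √((1·δy/y)² + (1·δd/d)²) = √(0.000624 + 0.00214) = 0.0525, so δp = 2.08.
Q = p − r: δQ = √(δp² + δr²) = √(4.31 + 1.69) = 2.45

2.45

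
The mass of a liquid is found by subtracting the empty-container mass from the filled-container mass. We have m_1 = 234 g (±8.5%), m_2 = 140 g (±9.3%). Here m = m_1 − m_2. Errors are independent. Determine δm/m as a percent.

25.3%

Sums and differences: (δm)² = Σ (cᵢ δxᵢ)².
  (δm_1)² = 396;  (δm_2)² = 170
δm = √(565) = 23.8 g
m = 94.0 g, so δm/m = 23.8/94.0 = 0.253.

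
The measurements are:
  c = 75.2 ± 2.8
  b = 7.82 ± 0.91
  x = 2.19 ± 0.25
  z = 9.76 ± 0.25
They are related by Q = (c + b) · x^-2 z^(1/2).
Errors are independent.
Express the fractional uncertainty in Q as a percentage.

23.1%

Let u = c + b = 83.0. δu = √(δc² + δb²) = √(7.84 + 0.828) = 2.94, so δu/u = 0.0355.
Q is then a monomial in u, x, z:
δQ/Q = √((δu/u)² + (-2·δx/x)² + (½·δz/z)²) = √(0.00126 + 0.0521 + 0.000164) = 0.231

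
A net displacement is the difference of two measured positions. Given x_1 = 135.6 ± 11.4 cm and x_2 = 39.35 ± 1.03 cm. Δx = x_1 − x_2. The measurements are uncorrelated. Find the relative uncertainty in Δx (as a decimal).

Absolute uncertainties add in quadrature for a linear combination:
  (δx_1)² = 130;  (δx_2)² = 1.06
δΔx = √(131) = 11.4 cm
Δx = 96.25 cm, so δΔx/Δx = 11.4/96.25 = 0.119.

0.119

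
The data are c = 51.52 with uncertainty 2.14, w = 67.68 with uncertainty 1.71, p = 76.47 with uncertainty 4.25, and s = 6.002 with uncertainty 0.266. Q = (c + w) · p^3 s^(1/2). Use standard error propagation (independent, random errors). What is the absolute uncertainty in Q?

Let u = c + w = 119.2. δu = √(δc² + δw²) = √(4.58 + 2.92) = 2.74, so δu/u = 0.0230.
Q is then a monomial in u, p, s:
δQ/Q = √((δu/u)² + (3·δp/p)² + (½·δs/s)²) = √(0.000528 + 0.0278 + 0.000491) = 0.170
Q = 1.306e+08, so δQ = 0.170 × 1.306e+08 = 2.22e+07.

2.22e+07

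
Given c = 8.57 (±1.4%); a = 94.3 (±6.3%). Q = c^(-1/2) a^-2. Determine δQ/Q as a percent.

12.6%

Relative error in a monomial: (δQ/Q)² = Σ (nᵢ · δxᵢ/xᵢ)².
  (−½·δc/c)² = (-0.5×0.0140)² = 4.9e-05;  (-2·δa/a)² = (-2×0.0630)² = 0.0159
δQ/Q = √(0.0159) = 0.126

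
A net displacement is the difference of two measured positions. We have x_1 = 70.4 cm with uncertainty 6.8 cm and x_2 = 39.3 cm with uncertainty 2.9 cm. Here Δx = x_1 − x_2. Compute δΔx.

7.39 cm

For a sum/difference, combine absolute errors in quadrature:
  (δx_1)² = 46.2;  (δx_2)² = 8.41
δΔx = √(54.6) = 7.39 cm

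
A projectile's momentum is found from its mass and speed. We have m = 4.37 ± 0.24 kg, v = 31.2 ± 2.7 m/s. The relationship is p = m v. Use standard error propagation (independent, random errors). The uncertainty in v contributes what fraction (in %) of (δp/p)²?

71.3%

(δp/p)² = (1·δm/m)² + (1·δv/v)²
  m term: (1×0.0549)² = 0.00302
  v term: (1×0.0865)² = 0.00749
Total = 0.0105. Share from v = 0.00749/0.0105 = 0.713.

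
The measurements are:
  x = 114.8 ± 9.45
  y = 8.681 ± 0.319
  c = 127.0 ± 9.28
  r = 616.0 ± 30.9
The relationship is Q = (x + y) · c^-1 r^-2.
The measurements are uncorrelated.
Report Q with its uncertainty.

Let u = x + y = 123.5. δu = √(δx² + δy²) = √(89.3 + 0.102) = 9.46, so δu/u = 0.0766.
Q is then a monomial in u, c, r:
δQ/Q = √((δu/u)² + (-1·δc/c)² + (-2·δr/r)²) = √(0.00586 + 0.00534 + 0.0101) = 0.146
Q = 2.562e-06, so δQ = 0.146 × 2.562e-06 = 3.74e-07.

(2.562 ± 0.374) × 10^-6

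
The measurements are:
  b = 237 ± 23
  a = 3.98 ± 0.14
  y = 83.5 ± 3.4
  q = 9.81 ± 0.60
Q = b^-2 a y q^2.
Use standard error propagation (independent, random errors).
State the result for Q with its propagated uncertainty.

0.569 ± 0.134

Each factor contributes (exponent × relative error)² to (δQ/Q)²:
  (-2·δb/b)² = (-2×0.0970)² = 0.0377;  (1·δa/a)² = (1×0.0352)² = 0.00124;  (1·δy/y)² = (1×0.0407)² = 0.00166;  (2·δq/q)² = (2×0.0612)² = 0.0150
δQ/Q = √(0.0555) = 0.236
Q = 0.569, so δQ = 0.236 × 0.569 = 0.134.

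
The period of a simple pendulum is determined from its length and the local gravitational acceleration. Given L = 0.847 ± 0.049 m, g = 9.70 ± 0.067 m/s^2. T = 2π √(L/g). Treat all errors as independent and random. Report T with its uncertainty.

Relative error in a monomial: (δT/T)² = Σ (nᵢ · δxᵢ/xᵢ)².
  (½·δL/L)² = (0.5×0.0579)² = 0.000837;  (−½·δg/g)² = (-0.5×0.00691)² = 1.19e-05
δT/T = √(0.000849) = 0.0291
T = 1.86 s, so δT = 0.0291 × 1.86 = 0.0541 s.

1.86 ± 0.0541 s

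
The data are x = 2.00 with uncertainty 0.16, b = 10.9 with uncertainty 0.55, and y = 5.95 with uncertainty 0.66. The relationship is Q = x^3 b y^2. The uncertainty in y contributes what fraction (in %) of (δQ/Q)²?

(δQ/Q)² = (3·δx/x)² + (1·δb/b)² + (2·δy/y)²
  x term: (3×0.0800)² = 0.0576
  b term: (1×0.0505)² = 0.00255
  y term: (2×0.111)² = 0.0492
Total = 0.109. Share from y = 0.0492/0.109 = 0.450.

45.0%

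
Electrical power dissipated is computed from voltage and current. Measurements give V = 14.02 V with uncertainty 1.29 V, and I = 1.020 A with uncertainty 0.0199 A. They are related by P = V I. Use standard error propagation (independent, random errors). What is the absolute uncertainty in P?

Relative error in a monomial: (δP/P)² = Σ (nᵢ · δxᵢ/xᵢ)².
  (1·δV/V)² = (1×0.0920)² = 0.00847;  (1·δI/I)² = (1×0.0195)² = 0.000381
δP/P = √(0.00885) = 0.0941
P = 14.30 W, so δP = 0.0941 × 14.30 = 1.35 W.

1.35 W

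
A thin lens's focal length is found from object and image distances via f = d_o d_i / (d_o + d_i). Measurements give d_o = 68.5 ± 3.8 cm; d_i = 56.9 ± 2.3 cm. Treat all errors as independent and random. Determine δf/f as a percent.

3.35%

∂f/∂d_o = (d_i/(d_o+d_i))² = 0.206;  ∂f/∂d_i = (d_o/(d_o+d_i))² = 0.298
δf = √((∂f/∂d_o · δd_o)² + (∂f/∂d_i · δd_i)²) = √(0.612 + 0.471) = 1.04 cm
f = 31.1 cm, so δf/f = 1.04/31.1 = 0.0335.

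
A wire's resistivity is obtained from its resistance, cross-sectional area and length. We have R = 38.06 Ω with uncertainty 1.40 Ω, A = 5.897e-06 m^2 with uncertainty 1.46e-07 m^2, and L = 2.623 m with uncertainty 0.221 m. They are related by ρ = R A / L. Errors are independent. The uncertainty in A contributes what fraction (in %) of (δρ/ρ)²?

(δρ/ρ)² = (1·δR/R)² + (1·δA/A)² + (-1·δL/L)²
  R term: (1×0.0368)² = 0.00135
  A term: (1×0.0248)² = 0.000613
  L term: (-1×0.0843)² = 0.00710
Total = 0.00906. Share from A = 0.000613/0.00906 = 0.0676.

6.76%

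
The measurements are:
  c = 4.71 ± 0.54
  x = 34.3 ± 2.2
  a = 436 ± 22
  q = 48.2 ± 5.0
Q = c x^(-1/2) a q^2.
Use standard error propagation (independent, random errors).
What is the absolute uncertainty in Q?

Products/powers → add relative errors in quadrature, weighted by exponent:
  (1·δc/c)² = (1×0.115)² = 0.0131;  (−½·δx/x)² = (-0.5×0.0641)² = 0.00103;  (1·δa/a)² = (1×0.0505)² = 0.00255;  (2·δq/q)² = (2×0.104)² = 0.0430
δQ/Q = √(0.0598) = 0.244
Q = 8.15e+05, so δQ = 0.244 × 8.15e+05 = 1.99e+05.

1.99e+05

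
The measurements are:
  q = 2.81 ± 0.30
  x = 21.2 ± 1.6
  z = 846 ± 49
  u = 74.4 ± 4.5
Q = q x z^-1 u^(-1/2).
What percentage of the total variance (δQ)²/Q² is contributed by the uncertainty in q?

(δQ/Q)² = (1·δq/q)² + (1·δx/x)² + (-1·δz/z)² + (−½·δu/u)²
  q term: (1×0.107)² = 0.0114
  x term: (1×0.0755)² = 0.00570
  z term: (-1×0.0579)² = 0.00335
  u term: (-0.5×0.0605)² = 0.000915
Total = 0.0214. Share from q = 0.0114/0.0214 = 0.534.

53.4%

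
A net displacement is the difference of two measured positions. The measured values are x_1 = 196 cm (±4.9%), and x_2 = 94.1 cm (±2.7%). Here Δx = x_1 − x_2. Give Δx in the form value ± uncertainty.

102 ± 9.93 cm

Sums and differences: (δΔx)² = Σ (cᵢ δxᵢ)².
  (δx_1)² = 92.2;  (δx_2)² = 6.46
δΔx = √(98.7) = 9.93 cm
Δx = 102 cm.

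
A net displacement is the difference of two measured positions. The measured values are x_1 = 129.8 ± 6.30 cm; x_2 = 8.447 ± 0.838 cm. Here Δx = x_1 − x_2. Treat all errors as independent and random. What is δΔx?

6.36 cm

Absolute uncertainties add in quadrature for a linear combination:
  (δx_1)² = 39.7;  (δx_2)² = 0.702
δΔx = √(40.4) = 6.36 cm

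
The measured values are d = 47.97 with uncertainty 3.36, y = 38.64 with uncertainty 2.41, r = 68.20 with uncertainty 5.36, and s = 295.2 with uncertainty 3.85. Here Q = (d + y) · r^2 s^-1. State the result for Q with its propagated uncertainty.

1365 ± 225

Let u = d + y = 86.61. δu = √(δd² + δy²) = √(11.3 + 5.81) = 4.13, so δu/u = 0.0477.
Q is then a monomial in u, r, s:
δQ/Q = √((δu/u)² + (2·δr/r)² + (-1·δs/s)²) = √(0.00228 + 0.0247 + 0.000170) = 0.165
Q = 1365, so δQ = 0.165 × 1365 = 225.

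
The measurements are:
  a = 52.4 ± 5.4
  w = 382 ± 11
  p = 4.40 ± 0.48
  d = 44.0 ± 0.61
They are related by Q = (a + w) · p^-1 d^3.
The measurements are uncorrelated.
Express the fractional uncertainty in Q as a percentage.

12.0%

Let u = a + w = 434. δu = √(δa² + δw²) = √(29.2 + 121) = 12.3, so δu/u = 0.0282.
Q is then a monomial in u, p, d:
δQ/Q = √((δu/u)² + (-1·δp/p)² + (3·δd/d)²) = √(0.000796 + 0.0119 + 0.00173) = 0.120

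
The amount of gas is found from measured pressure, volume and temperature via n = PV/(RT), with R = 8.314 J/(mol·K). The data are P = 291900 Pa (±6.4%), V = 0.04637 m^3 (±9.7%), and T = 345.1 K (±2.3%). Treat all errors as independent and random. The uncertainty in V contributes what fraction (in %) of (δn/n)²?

67.0%

(δn/n)² = (1·δP/P)² + (1·δV/V)² + (-1·δT/T)²
  P term: (1×0.0640)² = 0.00410
  V term: (1×0.0970)² = 0.00941
  T term: (-1×0.0230)² = 0.000529
Total = 0.0140. Share from V = 0.00941/0.0140 = 0.670.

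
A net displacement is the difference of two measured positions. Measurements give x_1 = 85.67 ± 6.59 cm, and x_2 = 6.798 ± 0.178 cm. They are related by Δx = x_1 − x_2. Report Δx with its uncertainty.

78.87 ± 6.59 cm

Sums and differences: (δΔx)² = Σ (cᵢ δxᵢ)².
  (δx_1)² = 43.4;  (δx_2)² = 0.0317
δΔx = √(43.5) = 6.59 cm
Δx = 78.87 cm.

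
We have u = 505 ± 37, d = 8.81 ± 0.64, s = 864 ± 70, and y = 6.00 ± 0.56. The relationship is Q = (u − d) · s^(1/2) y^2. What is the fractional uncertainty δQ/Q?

0.205

Let w = u − d = 496. δw = √(δu² + δd²) = √(1370 + 0.410) = 37.0, so δw/w = 0.0746.
Q is then a monomial in w, s, y:
δQ/Q = √((δw/w)² + (½·δs/s)² + (2·δy/y)²) = √(0.00556 + 0.00164 + 0.0348) = 0.205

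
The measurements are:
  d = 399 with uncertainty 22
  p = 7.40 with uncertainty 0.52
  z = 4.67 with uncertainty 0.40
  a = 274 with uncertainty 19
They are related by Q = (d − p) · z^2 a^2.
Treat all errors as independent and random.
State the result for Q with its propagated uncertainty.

(6.41 ± 1.46) × 10^8

Let u = d − p = 392. δu = √(δd² + δp²) = √(484 + 0.270) = 22.0, so δu/u = 0.0562.
Q is then a monomial in u, z, a:
δQ/Q = √((δu/u)² + (2·δz/z)² + (2·δa/a)²) = √(0.00316 + 0.0293 + 0.0192) = 0.227
Q = 6.41e+08, so δQ = 0.227 × 6.41e+08 = 1.46e+08.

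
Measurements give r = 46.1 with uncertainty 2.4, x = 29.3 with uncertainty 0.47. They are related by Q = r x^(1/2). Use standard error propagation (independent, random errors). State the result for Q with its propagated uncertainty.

250 ± 13.1

Q is a product of powers, so relative uncertainties combine in quadrature:
  (1·δr/r)² = (1×0.0521)² = 0.00271;  (½·δx/x)² = (0.5×0.0160)² = 6.43e-05
δQ/Q = √(0.00277) = 0.0527
Q = 250, so δQ = 0.0527 × 250 = 13.1.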